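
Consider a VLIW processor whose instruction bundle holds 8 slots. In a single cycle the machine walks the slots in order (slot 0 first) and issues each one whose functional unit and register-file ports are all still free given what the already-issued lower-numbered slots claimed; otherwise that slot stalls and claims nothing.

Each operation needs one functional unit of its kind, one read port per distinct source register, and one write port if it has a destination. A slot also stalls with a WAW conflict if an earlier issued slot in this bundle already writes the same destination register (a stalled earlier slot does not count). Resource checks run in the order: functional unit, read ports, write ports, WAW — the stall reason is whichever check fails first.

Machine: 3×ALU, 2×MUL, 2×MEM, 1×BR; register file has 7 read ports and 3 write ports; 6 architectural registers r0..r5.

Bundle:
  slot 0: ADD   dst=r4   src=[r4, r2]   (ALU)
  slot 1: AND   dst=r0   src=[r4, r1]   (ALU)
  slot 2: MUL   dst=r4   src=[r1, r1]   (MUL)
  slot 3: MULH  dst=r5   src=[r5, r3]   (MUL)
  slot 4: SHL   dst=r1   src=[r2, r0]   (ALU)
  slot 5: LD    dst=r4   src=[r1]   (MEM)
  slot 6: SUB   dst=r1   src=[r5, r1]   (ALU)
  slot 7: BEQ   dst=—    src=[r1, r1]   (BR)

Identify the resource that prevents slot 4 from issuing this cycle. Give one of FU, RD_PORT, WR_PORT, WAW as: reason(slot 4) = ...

reason(slot 4) = RD_PORT

(0) want 1×ALU +2rd +1wr — yes → AL2|MU2|ME2|BR1|rd5|wr2
(1) want 1×ALU +2rd +1wr — yes → AL1|MU2|ME2|BR1|rd3|wr1
(2) want 1×MUL +1rd +1wr — WAW → AL1|MU2|ME2|BR1|rd3|wr1
(3) want 1×MUL +2rd +1wr — yes → AL1|MU1|ME2|BR1|rd1|wr0
(4) want 1×ALU +2rd +1wr — RD_PORT → AL1|MU1|ME2|BR1|rd1|wr0
(5) want 1×MEM +1rd +1wr — WR_PORT → AL1|MU1|ME2|BR1|rd1|wr0
(6) want 1×ALU +2rd +1wr — RD_PORT → AL1|MU1|ME2|BR1|rd1|wr0
(7) want 1×BR +1rd +0wr — yes → AL1|MU1|ME2|BR0|rd0|wr0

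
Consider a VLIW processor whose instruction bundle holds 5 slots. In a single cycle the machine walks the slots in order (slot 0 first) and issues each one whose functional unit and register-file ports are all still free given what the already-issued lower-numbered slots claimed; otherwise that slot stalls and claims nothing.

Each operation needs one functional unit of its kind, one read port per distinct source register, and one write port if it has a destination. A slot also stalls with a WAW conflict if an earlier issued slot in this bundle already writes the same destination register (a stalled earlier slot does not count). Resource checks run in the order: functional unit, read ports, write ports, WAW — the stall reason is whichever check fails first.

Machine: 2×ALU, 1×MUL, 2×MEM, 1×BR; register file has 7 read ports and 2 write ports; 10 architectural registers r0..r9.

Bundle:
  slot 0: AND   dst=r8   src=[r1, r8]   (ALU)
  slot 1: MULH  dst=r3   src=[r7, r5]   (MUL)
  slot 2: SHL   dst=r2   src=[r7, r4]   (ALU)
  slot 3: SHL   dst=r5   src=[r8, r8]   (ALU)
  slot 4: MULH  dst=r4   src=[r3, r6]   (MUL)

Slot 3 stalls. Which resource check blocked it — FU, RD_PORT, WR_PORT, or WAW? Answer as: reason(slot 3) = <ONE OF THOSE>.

reason(slot 3) = WR_PORT

[0] ALU needs rd=2 wr=1: ok; after: ALU=1 MUL=1 MEM=2 BR=1, R=5, W=1
[1] MUL needs rd=2 wr=1: ok; after: ALU=1 MUL=0 MEM=2 BR=1, R=3, W=0
[2] ALU needs rd=2 wr=1: WR_PORT; after: ALU=1 MUL=0 MEM=2 BR=1, R=3, W=0
[3] ALU needs rd=1 wr=1: WR_PORT; after: ALU=1 MUL=0 MEM=2 BR=1, R=3, W=0
[4] MUL needs rd=2 wr=1: FU; after: ALU=1 MUL=0 MEM=2 BR=1, R=3, W=0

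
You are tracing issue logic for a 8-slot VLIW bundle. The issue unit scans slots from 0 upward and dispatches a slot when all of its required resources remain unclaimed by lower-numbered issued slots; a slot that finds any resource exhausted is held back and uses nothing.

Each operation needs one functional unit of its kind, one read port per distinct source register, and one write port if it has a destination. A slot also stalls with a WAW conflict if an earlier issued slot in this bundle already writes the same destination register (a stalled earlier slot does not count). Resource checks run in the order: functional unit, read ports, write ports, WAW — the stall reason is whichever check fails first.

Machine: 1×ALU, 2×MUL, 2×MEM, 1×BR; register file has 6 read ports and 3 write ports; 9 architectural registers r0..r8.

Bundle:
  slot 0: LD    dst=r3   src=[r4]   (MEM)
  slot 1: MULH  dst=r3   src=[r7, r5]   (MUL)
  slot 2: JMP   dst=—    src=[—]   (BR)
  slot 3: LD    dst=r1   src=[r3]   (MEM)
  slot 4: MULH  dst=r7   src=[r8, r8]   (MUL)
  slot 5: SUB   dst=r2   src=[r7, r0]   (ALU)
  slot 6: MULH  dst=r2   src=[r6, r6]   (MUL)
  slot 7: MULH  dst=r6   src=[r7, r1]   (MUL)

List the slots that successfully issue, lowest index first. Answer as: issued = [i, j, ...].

issued = [0, 2, 3, 4]

(0) want 1×MEM +1rd +1wr — yes → AL1|MU2|ME1|BR1|rd5|wr2
(1) want 1×MUL +2rd +1wr — WAW → AL1|MU2|ME1|BR1|rd5|wr2
(2) want 1×BR +0rd +0wr — yes → AL1|MU2|ME1|BR0|rd5|wr2
(3) want 1×MEM +1rd +1wr — yes → AL1|MU2|ME0|BR0|rd4|wr1
(4) want 1×MUL +1rd +1wr — yes → AL1|MU1|ME0|BR0|rd3|wr0
(5) want 1×ALU +2rd +1wr — WR_PORT → AL1|MU1|ME0|BR0|rd3|wr0
(6) want 1×MUL +1rd +1wr — WR_PORT → AL1|MU1|ME0|BR0|rd3|wr0
(7) want 1×MUL +2rd +1wr — WR_PORT → AL1|MU1|ME0|BR0|rd3|wr0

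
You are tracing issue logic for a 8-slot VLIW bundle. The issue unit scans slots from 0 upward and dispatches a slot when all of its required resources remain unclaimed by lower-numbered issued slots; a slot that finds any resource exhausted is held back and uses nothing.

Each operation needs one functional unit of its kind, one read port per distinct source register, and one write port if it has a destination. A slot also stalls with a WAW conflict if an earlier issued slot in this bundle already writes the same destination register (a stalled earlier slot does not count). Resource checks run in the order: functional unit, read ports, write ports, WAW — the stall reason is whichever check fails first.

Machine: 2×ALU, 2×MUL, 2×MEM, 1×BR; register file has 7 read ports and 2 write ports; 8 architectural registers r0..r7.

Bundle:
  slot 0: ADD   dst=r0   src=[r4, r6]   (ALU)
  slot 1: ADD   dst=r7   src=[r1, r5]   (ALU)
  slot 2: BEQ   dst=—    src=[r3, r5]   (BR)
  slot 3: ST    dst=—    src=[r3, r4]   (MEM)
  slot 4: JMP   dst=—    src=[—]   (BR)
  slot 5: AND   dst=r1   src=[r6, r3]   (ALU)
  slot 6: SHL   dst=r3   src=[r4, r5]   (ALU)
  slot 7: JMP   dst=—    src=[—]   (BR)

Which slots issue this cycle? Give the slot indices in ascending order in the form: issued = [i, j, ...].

[0] ALU needs rd=2 wr=1: ok; after: ALU=1 MUL=2 MEM=2 BR=1, R=5, W=1
[1] ALU needs rd=2 wr=1: ok; after: ALU=0 MUL=2 MEM=2 BR=1, R=3, W=0
[2] BR needs rd=2 wr=0: ok; after: ALU=0 MUL=2 MEM=2 BR=0, R=1, W=0
[3] MEM needs rd=2 wr=0: RD_PORT; after: ALU=0 MUL=2 MEM=2 BR=0, R=1, W=0
[4] BR needs rd=0 wr=0: FU; after: ALU=0 MUL=2 MEM=2 BR=0, R=1, W=0
[5] ALU needs rd=2 wr=1: FU; after: ALU=0 MUL=2 MEM=2 BR=0, R=1, W=0
[6] ALU needs rd=2 wr=1: FU; after: ALU=0 MUL=2 MEM=2 BR=0, R=1, W=0
[7] BR needs rd=0 wr=0: FU; after: ALU=0 MUL=2 MEM=2 BR=0, R=1, W=0

issued = [0, 1, 2]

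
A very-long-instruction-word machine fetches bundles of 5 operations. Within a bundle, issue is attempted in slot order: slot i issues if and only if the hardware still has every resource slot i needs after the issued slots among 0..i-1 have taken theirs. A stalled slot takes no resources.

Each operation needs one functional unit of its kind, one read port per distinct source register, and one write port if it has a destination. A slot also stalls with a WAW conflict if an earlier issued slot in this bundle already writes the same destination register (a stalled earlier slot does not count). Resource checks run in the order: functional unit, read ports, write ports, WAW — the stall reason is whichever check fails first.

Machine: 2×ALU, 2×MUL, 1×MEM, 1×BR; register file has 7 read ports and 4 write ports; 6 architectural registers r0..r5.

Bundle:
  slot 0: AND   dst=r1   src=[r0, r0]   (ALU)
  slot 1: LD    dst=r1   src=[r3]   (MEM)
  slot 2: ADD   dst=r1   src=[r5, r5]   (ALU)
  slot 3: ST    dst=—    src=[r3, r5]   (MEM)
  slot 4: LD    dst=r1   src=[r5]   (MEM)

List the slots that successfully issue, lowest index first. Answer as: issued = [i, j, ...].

[0] ALU needs rd=1 wr=1: ok; after: ALU=1 MUL=2 MEM=1 BR=1, R=6, W=3
[1] MEM needs rd=1 wr=1: WAW; after: ALU=1 MUL=2 MEM=1 BR=1, R=6, W=3
[2] ALU needs rd=1 wr=1: WAW; after: ALU=1 MUL=2 MEM=1 BR=1, R=6, W=3
[3] MEM needs rd=2 wr=0: ok; after: ALU=1 MUL=2 MEM=0 BR=1, R=4, W=3
[4] MEM needs rd=1 wr=1: FU; after: ALU=1 MUL=2 MEM=0 BR=1, R=4, W=3

issued = [0, 3]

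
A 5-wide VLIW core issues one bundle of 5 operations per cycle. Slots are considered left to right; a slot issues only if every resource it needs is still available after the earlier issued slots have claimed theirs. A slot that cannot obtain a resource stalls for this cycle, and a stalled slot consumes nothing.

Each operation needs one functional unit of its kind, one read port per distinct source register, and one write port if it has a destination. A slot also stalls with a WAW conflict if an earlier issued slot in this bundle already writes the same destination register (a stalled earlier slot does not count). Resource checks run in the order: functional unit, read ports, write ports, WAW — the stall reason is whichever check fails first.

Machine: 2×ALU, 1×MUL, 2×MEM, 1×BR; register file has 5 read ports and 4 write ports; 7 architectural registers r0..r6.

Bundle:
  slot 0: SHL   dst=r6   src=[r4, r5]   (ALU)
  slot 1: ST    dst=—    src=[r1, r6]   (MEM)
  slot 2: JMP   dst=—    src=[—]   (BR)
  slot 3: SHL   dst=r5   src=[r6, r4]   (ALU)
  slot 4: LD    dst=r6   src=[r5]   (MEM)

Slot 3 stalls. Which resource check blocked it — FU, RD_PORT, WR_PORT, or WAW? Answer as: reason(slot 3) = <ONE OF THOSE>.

slot 0 (ALU): ISSUE — free A1,Mu1,Ld2,B1 rp3 wp3
slot 1 (MEM): ISSUE — free A1,Mu1,Ld1,B1 rp1 wp3
slot 2 (BR): ISSUE — free A1,Mu1,Ld1,B0 rp1 wp3
slot 3 (ALU): stall RD_PORT — free A1,Mu1,Ld1,B0 rp1 wp3
slot 4 (MEM): stall WAW — free A1,Mu1,Ld1,B0 rp1 wp3

reason(slot 3) = RD_PORT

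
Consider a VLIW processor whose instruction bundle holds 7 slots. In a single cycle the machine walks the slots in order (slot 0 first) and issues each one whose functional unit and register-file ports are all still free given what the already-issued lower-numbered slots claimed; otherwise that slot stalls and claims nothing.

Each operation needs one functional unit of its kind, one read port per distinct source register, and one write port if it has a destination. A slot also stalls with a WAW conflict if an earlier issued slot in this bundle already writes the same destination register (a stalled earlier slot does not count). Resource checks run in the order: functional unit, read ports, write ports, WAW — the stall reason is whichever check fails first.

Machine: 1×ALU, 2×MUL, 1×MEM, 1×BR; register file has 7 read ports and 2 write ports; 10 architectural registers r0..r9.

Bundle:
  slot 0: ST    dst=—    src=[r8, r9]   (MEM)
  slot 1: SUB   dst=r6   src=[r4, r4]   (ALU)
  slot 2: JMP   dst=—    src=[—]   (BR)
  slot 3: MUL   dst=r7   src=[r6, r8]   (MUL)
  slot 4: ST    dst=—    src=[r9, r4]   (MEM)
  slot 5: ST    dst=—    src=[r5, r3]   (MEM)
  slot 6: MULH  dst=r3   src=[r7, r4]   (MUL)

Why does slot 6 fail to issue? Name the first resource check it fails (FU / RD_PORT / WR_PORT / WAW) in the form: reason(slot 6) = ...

reason(slot 6) = WR_PORT

(0) want 1×MEM +2rd +0wr — yes → AL1|MU2|ME0|BR1|rd5|wr2
(1) want 1×ALU +1rd +1wr — yes → AL0|MU2|ME0|BR1|rd4|wr1
(2) want 1×BR +0rd +0wr — yes → AL0|MU2|ME0|BR0|rd4|wr1
(3) want 1×MUL +2rd +1wr — yes → AL0|MU1|ME0|BR0|rd2|wr0
(4) want 1×MEM +2rd +0wr — FU → AL0|MU1|ME0|BR0|rd2|wr0
(5) want 1×MEM +2rd +0wr — FU → AL0|MU1|ME0|BR0|rd2|wr0
(6) want 1×MUL +2rd +1wr — WR_PORT → AL0|MU1|ME0|BR0|rd2|wr0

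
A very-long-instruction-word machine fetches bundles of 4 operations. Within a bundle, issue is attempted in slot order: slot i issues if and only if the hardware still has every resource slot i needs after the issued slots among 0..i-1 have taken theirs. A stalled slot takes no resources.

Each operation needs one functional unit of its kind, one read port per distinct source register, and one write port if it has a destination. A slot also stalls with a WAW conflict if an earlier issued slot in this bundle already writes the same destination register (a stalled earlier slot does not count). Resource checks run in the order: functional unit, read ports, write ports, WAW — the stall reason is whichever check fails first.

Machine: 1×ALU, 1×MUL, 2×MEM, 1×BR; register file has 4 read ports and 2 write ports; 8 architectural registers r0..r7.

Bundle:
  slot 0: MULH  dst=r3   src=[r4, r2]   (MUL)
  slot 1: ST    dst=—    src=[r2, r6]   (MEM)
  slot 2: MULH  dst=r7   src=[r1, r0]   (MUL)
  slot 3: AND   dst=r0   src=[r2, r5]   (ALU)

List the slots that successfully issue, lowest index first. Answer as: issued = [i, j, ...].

#0 MUL src=r4,r2 dispatched  <A:1 Mu:0 Ld:2 B:1 rd:2 wr:1>
#1 MEM src=r2,r6 dispatched  <A:1 Mu:0 Ld:1 B:1 rd:0 wr:1>
#2 MUL src=r1,r0 held:FU  <A:1 Mu:0 Ld:1 B:1 rd:0 wr:1>
#3 ALU src=r2,r5 held:RD_PORT  <A:1 Mu:0 Ld:1 B:1 rd:0 wr:1>

issued = [0, 1]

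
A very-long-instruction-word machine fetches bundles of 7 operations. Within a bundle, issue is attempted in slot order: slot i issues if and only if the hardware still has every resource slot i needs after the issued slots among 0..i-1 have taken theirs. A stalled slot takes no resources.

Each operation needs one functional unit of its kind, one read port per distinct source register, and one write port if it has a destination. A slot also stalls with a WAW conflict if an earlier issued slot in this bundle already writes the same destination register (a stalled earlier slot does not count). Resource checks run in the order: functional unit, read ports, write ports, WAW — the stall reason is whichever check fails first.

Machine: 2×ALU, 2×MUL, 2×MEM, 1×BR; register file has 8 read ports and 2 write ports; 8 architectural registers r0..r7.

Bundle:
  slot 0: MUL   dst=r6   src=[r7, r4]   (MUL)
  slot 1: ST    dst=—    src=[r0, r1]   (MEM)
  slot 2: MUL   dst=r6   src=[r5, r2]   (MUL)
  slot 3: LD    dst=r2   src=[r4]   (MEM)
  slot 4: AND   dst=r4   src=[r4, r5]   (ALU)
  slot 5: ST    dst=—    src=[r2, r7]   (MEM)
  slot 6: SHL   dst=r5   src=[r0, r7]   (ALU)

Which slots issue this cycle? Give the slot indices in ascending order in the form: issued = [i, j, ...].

issued = [0, 1, 3]

(0) want 1×MUL +2rd +1wr — yes → AL2|MU1|ME2|BR1|rd6|wr1
(1) want 1×MEM +2rd +0wr — yes → AL2|MU1|ME1|BR1|rd4|wr1
(2) want 1×MUL +2rd +1wr — WAW → AL2|MU1|ME1|BR1|rd4|wr1
(3) want 1×MEM +1rd +1wr — yes → AL2|MU1|ME0|BR1|rd3|wr0
(4) want 1×ALU +2rd +1wr — WR_PORT → AL2|MU1|ME0|BR1|rd3|wr0
(5) want 1×MEM +2rd +0wr — FU → AL2|MU1|ME0|BR1|rd3|wr0
(6) want 1×ALU +2rd +1wr — WR_PORT → AL2|MU1|ME0|BR1|rd3|wr0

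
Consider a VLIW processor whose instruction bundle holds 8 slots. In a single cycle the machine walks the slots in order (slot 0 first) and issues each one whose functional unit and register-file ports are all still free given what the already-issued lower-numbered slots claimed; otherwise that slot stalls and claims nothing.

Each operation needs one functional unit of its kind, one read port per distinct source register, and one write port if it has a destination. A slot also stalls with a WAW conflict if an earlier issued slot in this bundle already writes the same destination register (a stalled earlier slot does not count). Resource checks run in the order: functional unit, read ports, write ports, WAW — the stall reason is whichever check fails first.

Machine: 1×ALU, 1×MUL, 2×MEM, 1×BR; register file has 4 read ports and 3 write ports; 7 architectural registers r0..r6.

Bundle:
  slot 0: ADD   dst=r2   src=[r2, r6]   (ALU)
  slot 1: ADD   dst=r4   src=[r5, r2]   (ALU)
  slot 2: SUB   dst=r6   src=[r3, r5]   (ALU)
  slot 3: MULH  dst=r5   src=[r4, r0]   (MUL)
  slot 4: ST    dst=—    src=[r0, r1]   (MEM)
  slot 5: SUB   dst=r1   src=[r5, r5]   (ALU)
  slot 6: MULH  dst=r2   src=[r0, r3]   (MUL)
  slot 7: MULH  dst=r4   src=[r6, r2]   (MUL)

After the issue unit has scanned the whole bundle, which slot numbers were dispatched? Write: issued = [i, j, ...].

issued = [0, 3]

slot 0 (ALU): ISSUE — free A0,Mu1,Ld2,B1 rp2 wp2
slot 1 (ALU): stall FU — free A0,Mu1,Ld2,B1 rp2 wp2
slot 2 (ALU): stall FU — free A0,Mu1,Ld2,B1 rp2 wp2
slot 3 (MUL): ISSUE — free A0,Mu0,Ld2,B1 rp0 wp1
slot 4 (MEM): stall RD_PORT — free A0,Mu0,Ld2,B1 rp0 wp1
slot 5 (ALU): stall FU — free A0,Mu0,Ld2,B1 rp0 wp1
slot 6 (MUL): stall FU — free A0,Mu0,Ld2,B1 rp0 wp1
slot 7 (MUL): stall FU — free A0,Mu0,Ld2,B1 rp0 wp1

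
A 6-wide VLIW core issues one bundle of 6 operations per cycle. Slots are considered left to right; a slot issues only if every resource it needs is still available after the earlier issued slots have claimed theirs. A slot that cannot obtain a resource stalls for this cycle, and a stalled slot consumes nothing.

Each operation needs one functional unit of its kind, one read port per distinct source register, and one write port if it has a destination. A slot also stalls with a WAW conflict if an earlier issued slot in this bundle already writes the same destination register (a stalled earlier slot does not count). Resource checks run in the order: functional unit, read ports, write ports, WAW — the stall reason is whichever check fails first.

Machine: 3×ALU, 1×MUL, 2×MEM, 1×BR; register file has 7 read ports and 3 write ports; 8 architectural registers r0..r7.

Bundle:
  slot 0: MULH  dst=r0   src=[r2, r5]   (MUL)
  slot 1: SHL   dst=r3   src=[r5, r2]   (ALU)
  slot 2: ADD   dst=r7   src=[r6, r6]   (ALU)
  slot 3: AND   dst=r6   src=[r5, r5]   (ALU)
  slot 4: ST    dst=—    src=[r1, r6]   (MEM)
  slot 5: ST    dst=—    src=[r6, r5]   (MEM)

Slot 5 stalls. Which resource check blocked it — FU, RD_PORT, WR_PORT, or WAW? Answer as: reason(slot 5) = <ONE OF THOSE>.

reason(slot 5) = RD_PORT

[0] MUL needs rd=2 wr=1: ok; after: ALU=3 MUL=0 MEM=2 BR=1, R=5, W=2
[1] ALU needs rd=2 wr=1: ok; after: ALU=2 MUL=0 MEM=2 BR=1, R=3, W=1
[2] ALU needs rd=1 wr=1: ok; after: ALU=1 MUL=0 MEM=2 BR=1, R=2, W=0
[3] ALU needs rd=1 wr=1: WR_PORT; after: ALU=1 MUL=0 MEM=2 BR=1, R=2, W=0
[4] MEM needs rd=2 wr=0: ok; after: ALU=1 MUL=0 MEM=1 BR=1, R=0, W=0
[5] MEM needs rd=2 wr=0: RD_PORT; after: ALU=1 MUL=0 MEM=1 BR=1, R=0, W=0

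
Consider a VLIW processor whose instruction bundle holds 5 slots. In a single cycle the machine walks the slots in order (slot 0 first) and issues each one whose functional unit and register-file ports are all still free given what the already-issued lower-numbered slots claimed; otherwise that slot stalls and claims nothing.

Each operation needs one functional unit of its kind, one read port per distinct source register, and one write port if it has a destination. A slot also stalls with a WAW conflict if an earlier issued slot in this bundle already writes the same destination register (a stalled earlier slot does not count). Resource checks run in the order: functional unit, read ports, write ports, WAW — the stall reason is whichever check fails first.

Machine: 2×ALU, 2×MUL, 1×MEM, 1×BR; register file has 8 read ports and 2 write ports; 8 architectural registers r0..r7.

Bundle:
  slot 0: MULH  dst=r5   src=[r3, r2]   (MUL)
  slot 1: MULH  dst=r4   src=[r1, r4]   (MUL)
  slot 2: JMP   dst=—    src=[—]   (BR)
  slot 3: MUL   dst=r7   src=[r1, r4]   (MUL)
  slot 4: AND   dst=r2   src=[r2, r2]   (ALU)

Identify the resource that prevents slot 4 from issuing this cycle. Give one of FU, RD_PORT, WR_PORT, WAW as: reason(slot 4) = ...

slot 0 (MUL): ISSUE — free A2,Mu1,Ld1,B1 rp6 wp1
slot 1 (MUL): ISSUE — free A2,Mu0,Ld1,B1 rp4 wp0
slot 2 (BR): ISSUE — free A2,Mu0,Ld1,B0 rp4 wp0
slot 3 (MUL): stall FU — free A2,Mu0,Ld1,B0 rp4 wp0
slot 4 (ALU): stall WR_PORT — free A2,Mu0,Ld1,B0 rp4 wp0

reason(slot 4) = WR_PORT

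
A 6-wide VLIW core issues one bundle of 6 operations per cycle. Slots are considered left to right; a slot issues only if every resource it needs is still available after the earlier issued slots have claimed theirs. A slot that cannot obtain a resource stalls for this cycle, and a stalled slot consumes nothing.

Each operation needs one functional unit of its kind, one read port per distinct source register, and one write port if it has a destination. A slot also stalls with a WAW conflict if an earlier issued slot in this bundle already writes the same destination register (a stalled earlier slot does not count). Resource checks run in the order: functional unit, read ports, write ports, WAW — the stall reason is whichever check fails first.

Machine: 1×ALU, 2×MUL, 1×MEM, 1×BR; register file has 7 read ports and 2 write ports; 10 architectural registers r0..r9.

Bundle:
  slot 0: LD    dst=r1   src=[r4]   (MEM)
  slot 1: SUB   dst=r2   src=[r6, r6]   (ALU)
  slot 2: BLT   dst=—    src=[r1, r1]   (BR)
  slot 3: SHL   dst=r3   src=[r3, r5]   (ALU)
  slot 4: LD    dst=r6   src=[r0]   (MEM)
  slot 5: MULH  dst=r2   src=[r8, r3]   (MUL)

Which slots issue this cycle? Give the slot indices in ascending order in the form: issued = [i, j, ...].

issued = [0, 1, 2]

slot 0 (MEM): ISSUE — free A1,Mu2,Ld0,B1 rp6 wp1
slot 1 (ALU): ISSUE — free A0,Mu2,Ld0,B1 rp5 wp0
slot 2 (BR): ISSUE — free A0,Mu2,Ld0,B0 rp4 wp0
slot 3 (ALU): stall FU — free A0,Mu2,Ld0,B0 rp4 wp0
slot 4 (MEM): stall FU — free A0,Mu2,Ld0,B0 rp4 wp0
slot 5 (MUL): stall WR_PORT — free A0,Mu2,Ld0,B0 rp4 wp0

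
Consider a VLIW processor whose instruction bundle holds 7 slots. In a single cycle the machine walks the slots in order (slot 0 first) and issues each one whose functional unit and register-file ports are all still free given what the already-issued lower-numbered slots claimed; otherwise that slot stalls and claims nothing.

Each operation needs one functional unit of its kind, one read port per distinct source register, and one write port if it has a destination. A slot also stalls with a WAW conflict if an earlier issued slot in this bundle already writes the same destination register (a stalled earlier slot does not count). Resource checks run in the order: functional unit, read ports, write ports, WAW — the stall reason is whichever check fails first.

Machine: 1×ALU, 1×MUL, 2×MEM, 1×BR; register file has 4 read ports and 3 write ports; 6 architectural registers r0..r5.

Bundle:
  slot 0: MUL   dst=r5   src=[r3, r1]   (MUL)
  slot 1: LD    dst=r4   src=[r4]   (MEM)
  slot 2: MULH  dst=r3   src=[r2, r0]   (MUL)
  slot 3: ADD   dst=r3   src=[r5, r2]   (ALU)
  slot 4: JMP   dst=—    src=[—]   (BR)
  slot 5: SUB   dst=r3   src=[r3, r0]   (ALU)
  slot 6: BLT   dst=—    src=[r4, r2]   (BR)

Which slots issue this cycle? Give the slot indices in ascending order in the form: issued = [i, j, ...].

issued = [0, 1, 4]

[0] MUL needs rd=2 wr=1: ok; after: ALU=1 MUL=0 MEM=2 BR=1, R=2, W=2
[1] MEM needs rd=1 wr=1: ok; after: ALU=1 MUL=0 MEM=1 BR=1, R=1, W=1
[2] MUL needs rd=2 wr=1: FU; after: ALU=1 MUL=0 MEM=1 BR=1, R=1, W=1
[3] ALU needs rd=2 wr=1: RD_PORT; after: ALU=1 MUL=0 MEM=1 BR=1, R=1, W=1
[4] BR needs rd=0 wr=0: ok; after: ALU=1 MUL=0 MEM=1 BR=0, R=1, W=1
[5] ALU needs rd=2 wr=1: RD_PORT; after: ALU=1 MUL=0 MEM=1 BR=0, R=1, W=1
[6] BR needs rd=2 wr=0: FU; after: ALU=1 MUL=0 MEM=1 BR=0, R=1, W=1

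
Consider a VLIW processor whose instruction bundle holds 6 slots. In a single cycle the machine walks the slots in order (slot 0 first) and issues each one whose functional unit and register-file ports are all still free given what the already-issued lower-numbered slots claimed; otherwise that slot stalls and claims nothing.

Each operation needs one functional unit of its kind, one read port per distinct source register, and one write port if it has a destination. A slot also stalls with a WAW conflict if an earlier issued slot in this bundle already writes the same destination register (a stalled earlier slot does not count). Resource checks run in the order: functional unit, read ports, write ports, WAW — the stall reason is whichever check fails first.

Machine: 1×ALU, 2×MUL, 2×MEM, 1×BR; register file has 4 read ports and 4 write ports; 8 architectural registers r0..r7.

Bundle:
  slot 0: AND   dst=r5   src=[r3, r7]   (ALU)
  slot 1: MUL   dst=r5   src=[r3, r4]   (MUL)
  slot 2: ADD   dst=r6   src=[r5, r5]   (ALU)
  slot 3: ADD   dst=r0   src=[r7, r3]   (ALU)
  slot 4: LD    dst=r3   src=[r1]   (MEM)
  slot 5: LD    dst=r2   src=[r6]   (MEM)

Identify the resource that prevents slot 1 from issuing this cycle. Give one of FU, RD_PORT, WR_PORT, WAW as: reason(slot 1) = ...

#0 ALU src=r3,r7 dispatched  <A:0 Mu:2 Ld:2 B:1 rd:2 wr:3>
#1 MUL src=r3,r4 held:WAW  <A:0 Mu:2 Ld:2 B:1 rd:2 wr:3>
#2 ALU src=r5,r5 held:FU  <A:0 Mu:2 Ld:2 B:1 rd:2 wr:3>
#3 ALU src=r7,r3 held:FU  <A:0 Mu:2 Ld:2 B:1 rd:2 wr:3>
#4 MEM src=r1 dispatched  <A:0 Mu:2 Ld:1 B:1 rd:1 wr:2>
#5 MEM src=r6 dispatched  <A:0 Mu:2 Ld:0 B:1 rd:0 wr:1>

reason(slot 1) = WAW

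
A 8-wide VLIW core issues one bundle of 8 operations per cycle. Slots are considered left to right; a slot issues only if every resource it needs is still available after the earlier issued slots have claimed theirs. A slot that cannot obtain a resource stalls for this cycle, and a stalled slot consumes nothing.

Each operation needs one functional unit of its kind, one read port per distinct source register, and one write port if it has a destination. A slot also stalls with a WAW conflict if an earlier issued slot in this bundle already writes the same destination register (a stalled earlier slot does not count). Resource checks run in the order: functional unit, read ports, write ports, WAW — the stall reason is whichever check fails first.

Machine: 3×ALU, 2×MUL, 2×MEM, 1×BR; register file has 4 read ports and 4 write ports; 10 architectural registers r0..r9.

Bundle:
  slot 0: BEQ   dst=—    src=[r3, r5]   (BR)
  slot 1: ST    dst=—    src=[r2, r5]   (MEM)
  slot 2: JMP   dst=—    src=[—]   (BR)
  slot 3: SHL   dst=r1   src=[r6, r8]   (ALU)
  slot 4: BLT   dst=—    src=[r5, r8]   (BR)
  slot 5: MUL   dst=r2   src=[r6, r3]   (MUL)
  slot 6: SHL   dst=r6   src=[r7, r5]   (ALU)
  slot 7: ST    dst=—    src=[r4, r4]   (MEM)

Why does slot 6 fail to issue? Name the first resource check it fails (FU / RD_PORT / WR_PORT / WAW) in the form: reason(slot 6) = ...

  0. BR ⇒ go  {3A/2Mu/2Ld/0B | 2r 4w}
  1. MEM ⇒ go  {3A/2Mu/1Ld/0B | 0r 4w}
  2. BR ⇒ no(FU)  {3A/2Mu/1Ld/0B | 0r 4w}
  3. ALU→r1 ⇒ no(RD_PORT)  {3A/2Mu/1Ld/0B | 0r 4w}
  4. BR ⇒ no(FU)  {3A/2Mu/1Ld/0B | 0r 4w}
  5. MUL→r2 ⇒ no(RD_PORT)  {3A/2Mu/1Ld/0B | 0r 4w}
  6. ALU→r6 ⇒ no(RD_PORT)  {3A/2Mu/1Ld/0B | 0r 4w}
  7. MEM ⇒ no(RD_PORT)  {3A/2Mu/1Ld/0B | 0r 4w}

reason(slot 6) = RD_PORT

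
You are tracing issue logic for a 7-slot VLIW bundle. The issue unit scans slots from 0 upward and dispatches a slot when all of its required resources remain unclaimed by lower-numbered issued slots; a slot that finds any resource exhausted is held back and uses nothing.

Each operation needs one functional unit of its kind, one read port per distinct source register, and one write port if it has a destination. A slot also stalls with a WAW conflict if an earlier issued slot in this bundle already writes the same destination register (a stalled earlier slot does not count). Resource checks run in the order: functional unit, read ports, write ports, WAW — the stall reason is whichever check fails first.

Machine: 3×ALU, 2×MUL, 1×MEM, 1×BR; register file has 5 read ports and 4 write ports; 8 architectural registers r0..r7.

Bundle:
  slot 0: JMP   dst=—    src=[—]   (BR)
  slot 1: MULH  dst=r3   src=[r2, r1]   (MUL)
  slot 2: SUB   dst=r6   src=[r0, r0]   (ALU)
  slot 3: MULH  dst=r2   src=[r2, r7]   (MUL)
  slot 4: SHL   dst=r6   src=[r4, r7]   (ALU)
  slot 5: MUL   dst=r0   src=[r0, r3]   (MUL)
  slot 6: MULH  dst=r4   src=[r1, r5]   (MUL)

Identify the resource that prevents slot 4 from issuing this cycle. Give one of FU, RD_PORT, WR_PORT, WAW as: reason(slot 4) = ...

(0) want 1×BR +0rd +0wr — yes → AL3|MU2|ME1|BR0|rd5|wr4
(1) want 1×MUL +2rd +1wr — yes → AL3|MU1|ME1|BR0|rd3|wr3
(2) want 1×ALU +1rd +1wr — yes → AL2|MU1|ME1|BR0|rd2|wr2
(3) want 1×MUL +2rd +1wr — yes → AL2|MU0|ME1|BR0|rd0|wr1
(4) want 1×ALU +2rd +1wr — RD_PORT → AL2|MU0|ME1|BR0|rd0|wr1
(5) want 1×MUL +2rd +1wr — FU → AL2|MU0|ME1|BR0|rd0|wr1
(6) want 1×MUL +2rd +1wr — FU → AL2|MU0|ME1|BR0|rd0|wr1

reason(slot 4) = RD_PORT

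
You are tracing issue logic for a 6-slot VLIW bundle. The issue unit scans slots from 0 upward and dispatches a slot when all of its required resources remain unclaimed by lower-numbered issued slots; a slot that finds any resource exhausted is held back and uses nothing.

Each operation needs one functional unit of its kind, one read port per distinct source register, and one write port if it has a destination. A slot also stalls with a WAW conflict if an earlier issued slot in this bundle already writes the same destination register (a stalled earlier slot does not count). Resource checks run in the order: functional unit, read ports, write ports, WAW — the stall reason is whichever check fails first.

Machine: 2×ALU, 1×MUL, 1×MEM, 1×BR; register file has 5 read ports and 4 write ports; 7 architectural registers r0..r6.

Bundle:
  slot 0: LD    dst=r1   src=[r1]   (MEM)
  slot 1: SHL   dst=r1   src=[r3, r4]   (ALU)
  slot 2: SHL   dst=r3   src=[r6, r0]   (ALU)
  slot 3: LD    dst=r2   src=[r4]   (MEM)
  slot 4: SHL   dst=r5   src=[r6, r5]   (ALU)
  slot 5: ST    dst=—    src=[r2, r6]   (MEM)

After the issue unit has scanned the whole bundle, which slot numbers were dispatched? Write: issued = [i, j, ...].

issued = [0, 2, 4]

  0. MEM→r1 ⇒ go  {2A/1Mu/0Ld/1B | 4r 3w}
  1. ALU→r1 ⇒ no(WAW)  {2A/1Mu/0Ld/1B | 4r 3w}
  2. ALU→r3 ⇒ go  {1A/1Mu/0Ld/1B | 2r 2w}
  3. MEM→r2 ⇒ no(FU)  {1A/1Mu/0Ld/1B | 2r 2w}
  4. ALU→r5 ⇒ go  {0A/1Mu/0Ld/1B | 0r 1w}
  5. MEM ⇒ no(FU)  {0A/1Mu/0Ld/1B | 0r 1w}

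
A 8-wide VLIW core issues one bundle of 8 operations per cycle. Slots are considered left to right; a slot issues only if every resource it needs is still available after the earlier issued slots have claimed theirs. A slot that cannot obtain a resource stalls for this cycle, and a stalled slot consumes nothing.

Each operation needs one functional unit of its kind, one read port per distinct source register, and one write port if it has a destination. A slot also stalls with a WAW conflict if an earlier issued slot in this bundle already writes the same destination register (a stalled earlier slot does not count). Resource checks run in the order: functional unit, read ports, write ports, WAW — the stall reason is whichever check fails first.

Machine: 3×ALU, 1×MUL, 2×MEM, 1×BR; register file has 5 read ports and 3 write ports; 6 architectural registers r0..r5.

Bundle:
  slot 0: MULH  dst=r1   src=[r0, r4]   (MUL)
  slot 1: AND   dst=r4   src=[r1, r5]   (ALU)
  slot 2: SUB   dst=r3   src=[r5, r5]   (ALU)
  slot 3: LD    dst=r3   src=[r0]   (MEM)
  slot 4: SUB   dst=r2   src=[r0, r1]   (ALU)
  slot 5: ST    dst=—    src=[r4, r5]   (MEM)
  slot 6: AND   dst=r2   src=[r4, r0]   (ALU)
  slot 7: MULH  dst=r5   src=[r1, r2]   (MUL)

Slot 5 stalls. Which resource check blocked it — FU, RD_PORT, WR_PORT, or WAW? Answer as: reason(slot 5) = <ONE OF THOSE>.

[0] MUL needs rd=2 wr=1: ok; after: ALU=3 MUL=0 MEM=2 BR=1, R=3, W=2
[1] ALU needs rd=2 wr=1: ok; after: ALU=2 MUL=0 MEM=2 BR=1, R=1, W=1
[2] ALU needs rd=1 wr=1: ok; after: ALU=1 MUL=0 MEM=2 BR=1, R=0, W=0
[3] MEM needs rd=1 wr=1: RD_PORT; after: ALU=1 MUL=0 MEM=2 BR=1, R=0, W=0
[4] ALU needs rd=2 wr=1: RD_PORT; after: ALU=1 MUL=0 MEM=2 BR=1, R=0, W=0
[5] MEM needs rd=2 wr=0: RD_PORT; after: ALU=1 MUL=0 MEM=2 BR=1, R=0, W=0
[6] ALU needs rd=2 wr=1: RD_PORT; after: ALU=1 MUL=0 MEM=2 BR=1, R=0, W=0
[7] MUL needs rd=2 wr=1: FU; after: ALU=1 MUL=0 MEM=2 BR=1, R=0, W=0

reason(slot 5) = RD_PORT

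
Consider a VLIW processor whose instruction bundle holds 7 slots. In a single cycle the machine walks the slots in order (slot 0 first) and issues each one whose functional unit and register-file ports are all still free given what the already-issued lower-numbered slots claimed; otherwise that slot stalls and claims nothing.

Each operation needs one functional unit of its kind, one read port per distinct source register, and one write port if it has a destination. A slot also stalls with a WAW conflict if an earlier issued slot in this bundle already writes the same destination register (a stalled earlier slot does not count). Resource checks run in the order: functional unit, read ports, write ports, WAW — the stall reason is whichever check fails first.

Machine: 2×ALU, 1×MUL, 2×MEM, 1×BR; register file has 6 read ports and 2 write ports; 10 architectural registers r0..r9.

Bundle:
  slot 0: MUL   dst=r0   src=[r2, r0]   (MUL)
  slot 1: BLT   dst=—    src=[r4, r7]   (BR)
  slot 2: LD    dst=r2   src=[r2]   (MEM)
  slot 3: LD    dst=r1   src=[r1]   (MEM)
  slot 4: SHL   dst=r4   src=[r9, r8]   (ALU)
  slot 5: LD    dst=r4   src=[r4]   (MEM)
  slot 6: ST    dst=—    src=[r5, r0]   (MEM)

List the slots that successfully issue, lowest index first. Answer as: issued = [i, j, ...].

slot 0 (MUL): ISSUE — free A2,Mu0,Ld2,B1 rp4 wp1
slot 1 (BR): ISSUE — free A2,Mu0,Ld2,B0 rp2 wp1
slot 2 (MEM): ISSUE — free A2,Mu0,Ld1,B0 rp1 wp0
slot 3 (MEM): stall WR_PORT — free A2,Mu0,Ld1,B0 rp1 wp0
slot 4 (ALU): stall RD_PORT — free A2,Mu0,Ld1,B0 rp1 wp0
slot 5 (MEM): stall WR_PORT — free A2,Mu0,Ld1,B0 rp1 wp0
slot 6 (MEM): stall RD_PORT — free A2,Mu0,Ld1,B0 rp1 wp0

issued = [0, 1, 2]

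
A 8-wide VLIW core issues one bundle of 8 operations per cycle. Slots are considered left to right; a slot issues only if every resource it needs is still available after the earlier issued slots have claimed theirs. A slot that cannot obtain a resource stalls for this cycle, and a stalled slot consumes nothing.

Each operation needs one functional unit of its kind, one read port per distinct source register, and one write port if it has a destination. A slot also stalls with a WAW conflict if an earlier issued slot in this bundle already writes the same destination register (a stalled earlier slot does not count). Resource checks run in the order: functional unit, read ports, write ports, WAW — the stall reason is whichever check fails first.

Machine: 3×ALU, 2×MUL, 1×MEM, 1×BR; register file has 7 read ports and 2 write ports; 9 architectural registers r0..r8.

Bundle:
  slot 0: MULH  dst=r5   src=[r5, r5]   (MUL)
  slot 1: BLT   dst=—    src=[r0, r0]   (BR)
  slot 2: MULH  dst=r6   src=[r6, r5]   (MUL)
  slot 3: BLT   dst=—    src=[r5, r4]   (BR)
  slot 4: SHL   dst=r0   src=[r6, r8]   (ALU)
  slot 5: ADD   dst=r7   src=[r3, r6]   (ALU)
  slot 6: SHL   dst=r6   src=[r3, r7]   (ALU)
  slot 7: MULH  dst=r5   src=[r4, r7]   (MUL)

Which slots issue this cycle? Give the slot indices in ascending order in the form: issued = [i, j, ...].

issued = [0, 1, 2]

(0) want 1×MUL +1rd +1wr — yes → AL3|MU1|ME1|BR1|rd6|wr1
(1) want 1×BR +1rd +0wr — yes → AL3|MU1|ME1|BR0|rd5|wr1
(2) want 1×MUL +2rd +1wr — yes → AL3|MU0|ME1|BR0|rd3|wr0
(3) want 1×BR +2rd +0wr — FU → AL3|MU0|ME1|BR0|rd3|wr0
(4) want 1×ALU +2rd +1wr — WR_PORT → AL3|MU0|ME1|BR0|rd3|wr0
(5) want 1×ALU +2rd +1wr — WR_PORT → AL3|MU0|ME1|BR0|rd3|wr0
(6) want 1×ALU +2rd +1wr — WR_PORT → AL3|MU0|ME1|BR0|rd3|wr0
(7) want 1×MUL +2rd +1wr — FU → AL3|MU0|ME1|BR0|rd3|wr0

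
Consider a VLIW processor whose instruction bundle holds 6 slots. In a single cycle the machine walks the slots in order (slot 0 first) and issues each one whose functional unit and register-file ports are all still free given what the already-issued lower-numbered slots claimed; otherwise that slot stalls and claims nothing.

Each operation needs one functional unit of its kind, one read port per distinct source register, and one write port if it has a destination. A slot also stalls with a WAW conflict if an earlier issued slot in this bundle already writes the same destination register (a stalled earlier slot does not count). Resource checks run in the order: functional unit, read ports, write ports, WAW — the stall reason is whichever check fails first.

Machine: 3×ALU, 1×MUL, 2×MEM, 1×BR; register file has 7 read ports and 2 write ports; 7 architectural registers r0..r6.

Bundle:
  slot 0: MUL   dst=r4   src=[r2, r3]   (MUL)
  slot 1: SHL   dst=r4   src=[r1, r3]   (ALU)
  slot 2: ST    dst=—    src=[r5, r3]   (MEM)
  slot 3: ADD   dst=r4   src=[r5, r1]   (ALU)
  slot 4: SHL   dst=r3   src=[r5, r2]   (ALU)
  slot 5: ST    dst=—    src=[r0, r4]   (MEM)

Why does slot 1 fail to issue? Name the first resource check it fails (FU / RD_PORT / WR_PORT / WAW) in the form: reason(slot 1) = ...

(0) want 1×MUL +2rd +1wr — yes → AL3|MU0|ME2|BR1|rd5|wr1
(1) want 1×ALU +2rd +1wr — WAW → AL3|MU0|ME2|BR1|rd5|wr1
(2) want 1×MEM +2rd +0wr — yes → AL3|MU0|ME1|BR1|rd3|wr1
(3) want 1×ALU +2rd +1wr — WAW → AL3|MU0|ME1|BR1|rd3|wr1
(4) want 1×ALU +2rd +1wr — yes → AL2|MU0|ME1|BR1|rd1|wr0
(5) want 1×MEM +2rd +0wr — RD_PORT → AL2|MU0|ME1|BR1|rd1|wr0

reason(slot 1) = WAW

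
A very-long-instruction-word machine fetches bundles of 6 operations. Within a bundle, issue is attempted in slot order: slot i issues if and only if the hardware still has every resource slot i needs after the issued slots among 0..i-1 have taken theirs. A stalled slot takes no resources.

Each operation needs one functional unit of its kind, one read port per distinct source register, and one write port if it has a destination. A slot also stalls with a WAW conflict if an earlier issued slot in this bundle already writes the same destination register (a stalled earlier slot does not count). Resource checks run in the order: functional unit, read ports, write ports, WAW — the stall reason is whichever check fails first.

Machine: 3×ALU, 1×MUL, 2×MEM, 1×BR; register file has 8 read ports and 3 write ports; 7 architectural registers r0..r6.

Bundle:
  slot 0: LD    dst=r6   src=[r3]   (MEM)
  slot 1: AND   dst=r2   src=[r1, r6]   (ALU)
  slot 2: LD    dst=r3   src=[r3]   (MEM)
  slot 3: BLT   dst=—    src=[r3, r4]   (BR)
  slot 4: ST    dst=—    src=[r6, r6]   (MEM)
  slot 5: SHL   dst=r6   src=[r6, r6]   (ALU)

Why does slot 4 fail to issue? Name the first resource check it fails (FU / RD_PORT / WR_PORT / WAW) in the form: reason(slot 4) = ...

  0. MEM→r6 ⇒ go  {3A/1Mu/1Ld/1B | 7r 2w}
  1. ALU→r2 ⇒ go  {2A/1Mu/1Ld/1B | 5r 1w}
  2. MEM→r3 ⇒ go  {2A/1Mu/0Ld/1B | 4r 0w}
  3. BR ⇒ go  {2A/1Mu/0Ld/0B | 2r 0w}
  4. MEM ⇒ no(FU)  {2A/1Mu/0Ld/0B | 2r 0w}
  5. ALU→r6 ⇒ no(WR_PORT)  {2A/1Mu/0Ld/0B | 2r 0w}

reason(slot 4) = FU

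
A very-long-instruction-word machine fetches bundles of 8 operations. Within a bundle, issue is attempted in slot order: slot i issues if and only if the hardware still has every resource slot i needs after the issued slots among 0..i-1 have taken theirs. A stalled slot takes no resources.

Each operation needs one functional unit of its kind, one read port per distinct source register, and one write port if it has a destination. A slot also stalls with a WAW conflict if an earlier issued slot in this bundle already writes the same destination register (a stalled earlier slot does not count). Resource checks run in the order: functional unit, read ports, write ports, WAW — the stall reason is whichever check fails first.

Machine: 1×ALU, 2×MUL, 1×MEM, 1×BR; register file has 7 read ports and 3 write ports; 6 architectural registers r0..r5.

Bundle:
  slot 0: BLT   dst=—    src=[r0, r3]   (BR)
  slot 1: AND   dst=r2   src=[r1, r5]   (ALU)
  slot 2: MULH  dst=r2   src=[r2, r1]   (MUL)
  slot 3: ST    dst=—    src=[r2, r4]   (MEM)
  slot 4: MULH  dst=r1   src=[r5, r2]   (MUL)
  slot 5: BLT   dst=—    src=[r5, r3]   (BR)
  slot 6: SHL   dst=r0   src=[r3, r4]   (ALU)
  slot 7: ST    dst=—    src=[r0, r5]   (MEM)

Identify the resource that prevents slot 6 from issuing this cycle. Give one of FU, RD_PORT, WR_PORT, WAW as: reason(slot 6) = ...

reason(slot 6) = FU

(0) want 1×BR +2rd +0wr — yes → AL1|MU2|ME1|BR0|rd5|wr3
(1) want 1×ALU +2rd +1wr — yes → AL0|MU2|ME1|BR0|rd3|wr2
(2) want 1×MUL +2rd +1wr — WAW → AL0|MU2|ME1|BR0|rd3|wr2
(3) want 1×MEM +2rd +0wr — yes → AL0|MU2|ME0|BR0|rd1|wr2
(4) want 1×MUL +2rd +1wr — RD_PORT → AL0|MU2|ME0|BR0|rd1|wr2
(5) want 1×BR +2rd +0wr — FU → AL0|MU2|ME0|BR0|rd1|wr2
(6) want 1×ALU +2rd +1wr — FU → AL0|MU2|ME0|BR0|rd1|wr2
(7) want 1×MEM +2rd +0wr — FU → AL0|MU2|ME0|BR0|rd1|wr2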